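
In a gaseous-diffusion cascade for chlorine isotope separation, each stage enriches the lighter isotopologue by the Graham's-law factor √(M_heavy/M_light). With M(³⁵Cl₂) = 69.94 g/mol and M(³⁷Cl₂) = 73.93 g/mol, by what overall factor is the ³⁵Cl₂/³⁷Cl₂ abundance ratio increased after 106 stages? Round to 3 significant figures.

Each stage multiplies the ratio by α = √(73.93/69.94), so after 106 stages the overall factor is α^106 = (73.93/69.94)^(106/2).
= 1.05705^53 = 18.9.

18.9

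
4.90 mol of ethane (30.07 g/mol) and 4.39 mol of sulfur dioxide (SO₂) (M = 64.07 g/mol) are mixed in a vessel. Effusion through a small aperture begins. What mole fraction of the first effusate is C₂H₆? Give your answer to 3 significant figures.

Rate_i ∝ x_i/√M_i (Graham's law weighted by mole fraction), so the effusate composition follows n_i/√M_i.
x_C₂H₆(eff) = (n_C₂H₆/√M_C₂H₆) / (n_C₂H₆/√M_C₂H₆ + n_SO₂/√M_SO₂)
= (4.90/√30.07) / (4.90/√30.07 + 4.39/√64.07) = 0.8936/(0.8936 + 0.5485) = 0.620.

0.620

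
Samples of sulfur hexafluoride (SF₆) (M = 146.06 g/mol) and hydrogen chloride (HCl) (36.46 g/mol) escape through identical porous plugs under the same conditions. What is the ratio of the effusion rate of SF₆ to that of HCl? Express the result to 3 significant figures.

0.500

From Graham's law, rate_SF₆/rate_HCl = √(M_HCl/M_SF₆) = √(36.46/146.06) = √0.2496 = 0.500.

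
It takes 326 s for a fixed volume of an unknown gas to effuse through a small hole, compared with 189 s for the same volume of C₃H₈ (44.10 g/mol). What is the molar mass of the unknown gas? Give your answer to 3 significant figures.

131 g/mol

By Graham's law, t_X/t_C₃H₈ = √(M_X/M_C₃H₈).
326/189 = 1.725 = √(M_X/44.10)
M_X = 44.10 × 1.725² = 44.10 × 2.975 = 131 g/mol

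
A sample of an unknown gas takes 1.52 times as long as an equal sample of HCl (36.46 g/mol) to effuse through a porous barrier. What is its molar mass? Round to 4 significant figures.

84.24 g/mol

From Graham's law, t_X/t_HCl = √(M_X/M_HCl).
1.52 = √(M_X/36.46)
M_X = 36.46 × 1.52² = 36.46 × 2.310 = 84.24 g/mol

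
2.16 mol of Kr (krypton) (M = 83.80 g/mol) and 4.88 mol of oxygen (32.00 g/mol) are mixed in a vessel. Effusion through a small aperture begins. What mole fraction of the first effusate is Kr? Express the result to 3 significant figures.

Rate_i ∝ x_i/√M_i (Graham's law weighted by mole fraction), so the effusate composition follows n_i/√M_i.
Mole fraction of Kr in the effusate = (n_Kr/√M_Kr) / (n_Kr/√M_Kr + n_O₂/√M_O₂)
= (2.16/√83.80) / (2.16/√83.80 + 4.88/√32.00) = 0.2360/(0.2360 + 0.8627) = 0.215.

0.215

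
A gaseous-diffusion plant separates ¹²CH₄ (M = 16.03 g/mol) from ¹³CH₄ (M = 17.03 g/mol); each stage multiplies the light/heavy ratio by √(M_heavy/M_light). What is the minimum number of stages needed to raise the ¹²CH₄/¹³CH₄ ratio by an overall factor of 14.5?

Per stage α = (17.03/16.03)^(1/2) = 1.06238^0.5, giving ln α = 0.03026.
Need α^N ≥ 14.5 ⇒ N ≥ ln(14.5) / ln α = 2.674 / 0.03026 = 88.38.
So at least 89 stages are needed.

89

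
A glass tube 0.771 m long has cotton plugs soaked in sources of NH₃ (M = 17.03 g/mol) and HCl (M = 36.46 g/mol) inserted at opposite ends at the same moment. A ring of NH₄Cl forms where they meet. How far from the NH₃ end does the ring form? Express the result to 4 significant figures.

0.4580 m

Distances travelled in equal time are proportional to diffusion rates, so d_NH₃/d_HCl = √(M_HCl/M_NH₃) = √(36.46/17.03) = 1.463.
With d_NH₃ + d_HCl = 0.771 m, d_HCl = 0.771/(1 + 1.463) = 0.3130 m.
d_NH₃ = 0.771 − 0.3130 = 0.4580 m.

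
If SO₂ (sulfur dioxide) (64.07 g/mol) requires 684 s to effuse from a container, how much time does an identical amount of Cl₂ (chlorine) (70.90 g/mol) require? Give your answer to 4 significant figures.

Since effusion rate ∝ 1/√M, t_Cl₂/t_SO₂ = √(M_Cl₂/M_SO₂) = √(70.90/64.07) = √1.107 = 1.052.
So the time for Cl₂ is 684 × 1.052 = 719.5 s.

719.5 s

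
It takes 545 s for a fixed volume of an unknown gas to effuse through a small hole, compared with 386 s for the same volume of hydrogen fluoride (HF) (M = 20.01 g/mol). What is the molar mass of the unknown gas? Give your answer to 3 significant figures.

39.9 g/mol

From Graham's law, t_X/t_HF = √(M_X/M_HF).
545/386 = 1.412 = √(M_X/20.01)
M_X = 20.01 × 1.412² = 20.01 × 1.994 = 39.9 g/mol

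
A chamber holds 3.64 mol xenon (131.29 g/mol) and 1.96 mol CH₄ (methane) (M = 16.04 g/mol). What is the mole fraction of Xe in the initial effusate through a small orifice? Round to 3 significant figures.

Effusion rate of each component ∝ n_i/√M_i (partial pressure × 1/√M).
So x_Xe in the escaping gas = (n_Xe/√M_Xe) / Σ(n_i/√M_i)
= (3.64/√131.29) / (3.64/√131.29 + 1.96/√16.04) = 0.3177/(0.3177 + 0.4894) = 0.394.

0.394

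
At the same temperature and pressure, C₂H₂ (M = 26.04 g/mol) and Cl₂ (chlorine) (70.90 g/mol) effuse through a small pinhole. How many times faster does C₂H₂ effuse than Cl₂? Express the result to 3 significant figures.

1.65

Graham's law gives rate_C₂H₂/rate_Cl₂ = √(M_Cl₂/M_C₂H₂) = √(70.90/26.04) = √2.723 = 1.65.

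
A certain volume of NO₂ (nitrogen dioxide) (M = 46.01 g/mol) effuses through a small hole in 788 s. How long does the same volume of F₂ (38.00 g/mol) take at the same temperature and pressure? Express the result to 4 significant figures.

716.1 s

From Graham's law, t_F₂/t_NO₂ = √(M_F₂/M_NO₂) = √(38.00/46.01) = √0.8259 = 0.9088.
So the time for F₂ is 788 × 0.9088 = 716.1 s.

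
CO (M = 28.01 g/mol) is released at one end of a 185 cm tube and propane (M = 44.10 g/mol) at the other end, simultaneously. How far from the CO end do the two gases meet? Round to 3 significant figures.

The fronts meet when d_CO + d_C₃H₈ = L with d_CO/d_C₃H₈ = √(M_C₃H₈/M_CO) (Graham's law). Here √(M_C₃H₈/M_CO) = √(44.10/28.01) = 1.255.
With d_CO + d_C₃H₈ = 185 cm, d_C₃H₈ = 185/(1 + 1.255) = 82.05 cm.
d_CO = 185 − 82.05 = 103 cm.

103 cm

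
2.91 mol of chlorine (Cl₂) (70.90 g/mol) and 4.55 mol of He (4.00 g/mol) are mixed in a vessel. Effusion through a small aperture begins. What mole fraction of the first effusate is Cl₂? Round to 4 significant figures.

The effusion rate of species i is ∝ p_i/√M_i ∝ n_i/√M_i.
Mole fraction of Cl₂ in the effusate = (n_Cl₂/√M_Cl₂) / (n_Cl₂/√M_Cl₂ + n_He/√M_He)
= (2.91/√70.90) / (2.91/√70.90 + 4.55/√4.00) = 0.3456/(0.3456 + 2.275) = 0.1319.

0.1319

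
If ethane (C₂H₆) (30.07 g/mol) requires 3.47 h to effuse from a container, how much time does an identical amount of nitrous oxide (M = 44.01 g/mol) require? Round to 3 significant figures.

Using Graham's law: t_N₂O/t_C₂H₆ = √(M_N₂O/M_C₂H₆) = √(44.01/30.07) = √1.464 = 1.210.
So the time for N₂O is 3.47 × 1.210 = 4.20 h.

4.20 h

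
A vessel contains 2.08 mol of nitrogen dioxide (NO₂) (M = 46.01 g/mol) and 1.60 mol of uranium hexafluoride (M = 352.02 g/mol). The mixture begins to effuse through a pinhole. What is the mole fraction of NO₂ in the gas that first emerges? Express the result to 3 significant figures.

Effusion rate of each component ∝ n_i/√M_i (partial pressure × 1/√M).
So x_NO₂ in the escaping gas = (n_NO₂/√M_NO₂) / Σ(n_i/√M_i)
= (2.08/√46.01) / (2.08/√46.01 + 1.60/√352.02) = 0.3066/(0.3066 + 0.08528) = 0.782.

0.782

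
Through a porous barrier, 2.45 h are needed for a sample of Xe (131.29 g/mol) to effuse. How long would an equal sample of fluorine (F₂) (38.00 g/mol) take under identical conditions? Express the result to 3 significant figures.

By Graham's law, t_F₂/t_Xe = √(M_F₂/M_Xe) = √(38.00/131.29) = √0.2894 = 0.5380.
So the time for F₂ is 2.45 × 0.5380 = 1.32 h.

1.32 h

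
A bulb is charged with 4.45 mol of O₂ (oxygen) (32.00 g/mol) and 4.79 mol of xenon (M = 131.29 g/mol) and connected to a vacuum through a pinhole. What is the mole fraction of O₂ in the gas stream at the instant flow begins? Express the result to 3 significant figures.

0.653

Rate_i ∝ x_i/√M_i (Graham's law weighted by mole fraction), so the effusate composition follows n_i/√M_i.
Mole fraction of O₂ in the effusate = (n_O₂/√M_O₂) / (n_O₂/√M_O₂ + n_Xe/√M_Xe)
= (4.45/√32.00) / (4.45/√32.00 + 4.79/√131.29) = 0.7867/(0.7867 + 0.4180) = 0.653.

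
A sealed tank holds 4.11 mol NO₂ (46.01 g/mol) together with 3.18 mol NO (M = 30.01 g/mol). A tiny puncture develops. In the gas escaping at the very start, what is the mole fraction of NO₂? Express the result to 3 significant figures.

0.511

Effusion rate of each component ∝ n_i/√M_i (partial pressure × 1/√M).
So x_NO₂ in the escaping gas = (n_NO₂/√M_NO₂) / Σ(n_i/√M_i)
= (4.11/√46.01) / (4.11/√46.01 + 3.18/√30.01) = 0.6059/(0.6059 + 0.5805) = 0.511.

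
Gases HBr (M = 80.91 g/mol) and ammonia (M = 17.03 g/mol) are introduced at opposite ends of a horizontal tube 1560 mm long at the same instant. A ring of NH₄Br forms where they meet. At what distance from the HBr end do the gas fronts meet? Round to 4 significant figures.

490.6 mm

Graham's law gives d_HBr/d_NH₃ = rate_HBr/rate_NH₃ = √(M_NH₃/M_HBr) = √(17.03/80.91) = 0.4588.
With d_HBr + d_NH₃ = 1560 mm, d_NH₃ = 1560/(1 + 0.4588) = 1069 mm.
d_HBr = 1560 − 1069 = 490.6 mm.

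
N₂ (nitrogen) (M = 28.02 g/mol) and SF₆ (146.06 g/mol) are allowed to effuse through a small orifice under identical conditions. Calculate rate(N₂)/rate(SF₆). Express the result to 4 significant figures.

From Graham's law, rate_N₂/rate_SF₆ = √(M_SF₆/M_N₂) = √(146.06/28.02) = √5.213 = 2.283.

2.283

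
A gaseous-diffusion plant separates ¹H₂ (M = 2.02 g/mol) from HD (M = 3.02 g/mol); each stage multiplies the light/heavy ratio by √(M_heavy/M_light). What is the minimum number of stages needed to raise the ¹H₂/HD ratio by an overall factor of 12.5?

13

Per stage α = (3.02/2.02)^(1/2) = 1.49505^0.5, giving ln α = 0.2011.
Need α^N ≥ 12.5 ⇒ N ≥ ln(12.5) / ln α = 2.526 / 0.2011 = 12.56.
Rounding up, N = 13 stages.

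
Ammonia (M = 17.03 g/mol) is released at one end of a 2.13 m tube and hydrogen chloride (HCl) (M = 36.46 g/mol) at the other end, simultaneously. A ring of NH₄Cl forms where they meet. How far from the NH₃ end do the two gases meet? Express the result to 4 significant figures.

Graham's law gives d_NH₃/d_HCl = rate_NH₃/rate_HCl = √(M_HCl/M_NH₃) = √(36.46/17.03) = 1.463.
With d_NH₃ + d_HCl = 2.13 m, d_HCl = 2.13/(1 + 1.463) = 0.8647 m.
d_NH₃ = 2.13 − 0.8647 = 1.265 m.

1.265 m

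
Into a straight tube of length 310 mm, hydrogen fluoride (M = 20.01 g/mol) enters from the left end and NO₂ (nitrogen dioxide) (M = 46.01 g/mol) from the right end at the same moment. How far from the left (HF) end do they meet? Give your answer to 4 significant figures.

186.8 mm

Graham's law gives d_HF/d_NO₂ = rate_HF/rate_NO₂ = √(M_NO₂/M_HF) = √(46.01/20.01) = 1.516.
With d_HF + d_NO₂ = 310 mm, d_NO₂ = 310/(1 + 1.516) = 123.2 mm.
d_HF = 310 − 123.2 = 186.8 mm.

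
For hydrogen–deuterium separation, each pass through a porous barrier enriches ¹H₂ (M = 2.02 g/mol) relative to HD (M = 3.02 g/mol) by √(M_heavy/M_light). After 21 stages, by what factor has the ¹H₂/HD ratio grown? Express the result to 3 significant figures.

The single-stage factor is √(M_heavy/M_light), so 21 stages give [√(3.02/2.02)]^21 = (3.02/2.02)^(21/2).
= 1.49505^(21/2) = 68.2.

68.2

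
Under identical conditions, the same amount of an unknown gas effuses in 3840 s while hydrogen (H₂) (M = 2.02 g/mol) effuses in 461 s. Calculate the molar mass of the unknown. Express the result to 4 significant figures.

140.2 g/mol

From Graham's law, t_X/t_H₂ = √(M_X/M_H₂).
3840/461 = 8.330 = √(M_X/2.02)
M_X = 2.02 × 8.330² = 2.02 × 69.38 = 140.2 g/mol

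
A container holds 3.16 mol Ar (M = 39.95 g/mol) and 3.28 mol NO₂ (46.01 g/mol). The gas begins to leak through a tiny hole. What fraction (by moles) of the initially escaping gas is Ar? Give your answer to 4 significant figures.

0.5083

Each component's effusion rate ∝ (its partial pressure)·(1/√M) ∝ n_i/√M_i.
Mole fraction of Ar in the effusate = (n_Ar/√M_Ar) / (n_Ar/√M_Ar + n_NO₂/√M_NO₂)
= (3.16/√39.95) / (3.16/√39.95 + 3.28/√46.01) = 0.5000/(0.5000 + 0.4836) = 0.5083.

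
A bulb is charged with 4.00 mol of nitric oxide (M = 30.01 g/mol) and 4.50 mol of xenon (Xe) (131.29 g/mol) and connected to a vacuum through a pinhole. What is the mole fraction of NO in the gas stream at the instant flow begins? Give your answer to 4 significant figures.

0.6503

The effusion rate of species i is ∝ p_i/√M_i ∝ n_i/√M_i.
So x_NO in the escaping gas = (n_NO/√M_NO) / Σ(n_i/√M_i)
= (4.00/√30.01) / (4.00/√30.01 + 4.50/√131.29) = 0.7302/(0.7302 + 0.3927) = 0.6503.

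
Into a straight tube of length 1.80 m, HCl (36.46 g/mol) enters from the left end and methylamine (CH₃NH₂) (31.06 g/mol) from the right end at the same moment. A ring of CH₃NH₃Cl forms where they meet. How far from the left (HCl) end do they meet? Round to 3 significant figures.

0.864 m

The fronts meet when d_HCl + d_CH₃NH₂ = L with d_HCl/d_CH₃NH₂ = √(M_CH₃NH₂/M_HCl) (Graham's law). Here √(M_CH₃NH₂/M_HCl) = √(31.06/36.46) = 0.9230.
With d_HCl + d_CH₃NH₂ = 1.80 m, d_CH₃NH₂ = 1.80/(1 + 0.9230) = 0.9360 m.
d_HCl = 1.80 − 0.9360 = 0.864 m.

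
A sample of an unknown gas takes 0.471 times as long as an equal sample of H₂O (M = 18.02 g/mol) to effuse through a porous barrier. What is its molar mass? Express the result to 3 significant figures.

4.00 g/mol

From Graham's law, t_X/t_H₂O = √(M_X/M_H₂O).
0.471 = √(M_X/18.02)
M_X = 18.02 × 0.471² = 18.02 × 0.2218 = 4.00 g/mol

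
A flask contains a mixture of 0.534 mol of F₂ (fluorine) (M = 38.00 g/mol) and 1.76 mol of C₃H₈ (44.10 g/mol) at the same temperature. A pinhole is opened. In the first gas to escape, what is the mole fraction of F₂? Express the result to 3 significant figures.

0.246

The effusion rate of species i is ∝ p_i/√M_i ∝ n_i/√M_i.
x_F₂(eff) = (n_F₂/√M_F₂) / (n_F₂/√M_F₂ + n_C₃H₈/√M_C₃H₈)
= (0.534/√38.00) / (0.534/√38.00 + 1.76/√44.10) = 0.08663/(0.08663 + 0.2650) = 0.246.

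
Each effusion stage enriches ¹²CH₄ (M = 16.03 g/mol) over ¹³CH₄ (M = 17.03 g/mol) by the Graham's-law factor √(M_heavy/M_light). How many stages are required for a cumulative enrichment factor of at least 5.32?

Per stage α = (17.03/16.03)^(1/2) = 1.06238^0.5, giving ln α = 0.03026.
Need α^N ≥ 5.32 ⇒ N ≥ ln(5.32) / ln α = 1.671 / 0.03026 = 55.24.
Minimum whole number of stages: N = 56.

56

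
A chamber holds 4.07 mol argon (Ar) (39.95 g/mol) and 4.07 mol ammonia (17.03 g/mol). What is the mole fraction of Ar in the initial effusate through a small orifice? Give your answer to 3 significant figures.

The effusion rate of species i is ∝ p_i/√M_i ∝ n_i/√M_i.
Mole fraction of Ar in the effusate = (n_Ar/√M_Ar) / (n_Ar/√M_Ar + n_NH₃/√M_NH₃)
= (4.07/√39.95) / (4.07/√39.95 + 4.07/√17.03) = 0.6439/(0.6439 + 0.9863) = 0.395.

0.395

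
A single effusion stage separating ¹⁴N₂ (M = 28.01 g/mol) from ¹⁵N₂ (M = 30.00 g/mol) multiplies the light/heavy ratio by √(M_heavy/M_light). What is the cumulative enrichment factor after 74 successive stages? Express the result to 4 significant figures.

After 74 stages the ratio has grown by (√(30.00/28.01))^74 = (30.00/28.01)^(74/2).
= 1.07105^37 = 12.67.

12.67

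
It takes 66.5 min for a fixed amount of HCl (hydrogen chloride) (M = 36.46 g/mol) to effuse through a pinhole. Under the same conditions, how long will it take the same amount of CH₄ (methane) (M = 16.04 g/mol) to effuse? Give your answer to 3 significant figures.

44.1 min

By Graham's law, t_CH₄/t_HCl = √(M_CH₄/M_HCl) = √(16.04/36.46) = √0.4399 = 0.6633.
So the time for CH₄ is 66.5 × 0.6633 = 44.1 min.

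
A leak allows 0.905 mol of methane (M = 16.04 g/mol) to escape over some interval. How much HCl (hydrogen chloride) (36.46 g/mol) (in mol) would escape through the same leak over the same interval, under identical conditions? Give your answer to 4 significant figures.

0.6003 mol

Since effusion rate ∝ 1/√M, rate_HCl/rate_CH₄ = √(M_CH₄/M_HCl) = √(16.04/36.46) = √0.4399 = 0.6633.
So the amount for HCl is 0.905 × 0.6633 = 0.6003 mol.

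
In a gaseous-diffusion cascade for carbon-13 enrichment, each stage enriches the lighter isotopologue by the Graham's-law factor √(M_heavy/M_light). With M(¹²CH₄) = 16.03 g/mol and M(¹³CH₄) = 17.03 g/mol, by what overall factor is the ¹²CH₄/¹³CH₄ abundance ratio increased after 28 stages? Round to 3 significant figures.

Overall factor = α^28 with α = √(17.03/16.03), i.e. (17.03/16.03)^(28/2).
= 1.06238^14 = 2.33.

2.33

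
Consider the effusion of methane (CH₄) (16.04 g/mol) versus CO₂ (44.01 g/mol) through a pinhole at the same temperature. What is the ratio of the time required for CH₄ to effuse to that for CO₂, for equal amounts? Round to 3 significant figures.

0.604

Since effusion rate ∝ 1/√M, t_CH₄/t_CO₂ = √(M_CH₄/M_CO₂) = √(16.04/44.01) = √0.3645 = 0.604.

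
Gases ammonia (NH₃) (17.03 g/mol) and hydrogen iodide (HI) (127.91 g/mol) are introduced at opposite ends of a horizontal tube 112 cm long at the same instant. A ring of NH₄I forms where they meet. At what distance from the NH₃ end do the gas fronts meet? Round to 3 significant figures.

In equal time, each gas travels a distance ∝ its rate ∝ 1/√M, so d_NH₃/d_HI = √(M_HI/M_NH₃) = √(127.91/17.03) = 2.741.
With d_NH₃ + d_HI = 112 cm, d_HI = 112/(1 + 2.741) = 29.94 cm.
d_NH₃ = 112 − 29.94 = 82.1 cm.

82.1 cm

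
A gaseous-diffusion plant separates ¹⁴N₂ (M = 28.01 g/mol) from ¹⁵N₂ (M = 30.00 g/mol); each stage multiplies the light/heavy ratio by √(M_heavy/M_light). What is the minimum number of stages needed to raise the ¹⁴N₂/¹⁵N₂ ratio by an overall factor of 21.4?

90

Per stage α = (30.00/28.01)^(1/2) = 1.07105^0.5, giving ln α = 0.03432.
Need α^N ≥ 21.4 ⇒ N ≥ ln(21.4) / ln α = 3.063 / 0.03432 = 89.27.
Rounding up, N = 90 stages.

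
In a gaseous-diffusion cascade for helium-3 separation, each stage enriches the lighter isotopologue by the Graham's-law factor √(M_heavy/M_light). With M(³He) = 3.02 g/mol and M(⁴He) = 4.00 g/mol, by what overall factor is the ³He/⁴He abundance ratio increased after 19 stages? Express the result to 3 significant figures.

After 19 stages the ratio has grown by (√(4.00/3.02))^19 = (4.00/3.02)^(19/2).
= 1.32450^(19/2) = 14.4.

14.4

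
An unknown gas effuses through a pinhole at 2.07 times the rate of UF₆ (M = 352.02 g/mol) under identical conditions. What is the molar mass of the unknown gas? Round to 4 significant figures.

82.15 g/mol

Using Graham's law: rate_X/rate_UF₆ = √(M_UF₆/M_X).
2.07 = √(352.02/M_X)
M_X = 352.02 / 2.07² = 352.02 / 4.285 = 82.15 g/mol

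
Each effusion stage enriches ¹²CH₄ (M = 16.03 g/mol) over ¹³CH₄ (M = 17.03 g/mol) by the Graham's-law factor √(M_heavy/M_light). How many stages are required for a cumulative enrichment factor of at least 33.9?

117

Single-stage factor α = √(17.03/16.03), so ln α = ½ ln(1.06238) = 0.03026.
Need α^N ≥ 33.9 ⇒ N ≥ ln(33.9) / ln α = 3.523 / 0.03026 = 116.45.
Rounding up, N = 117 stages.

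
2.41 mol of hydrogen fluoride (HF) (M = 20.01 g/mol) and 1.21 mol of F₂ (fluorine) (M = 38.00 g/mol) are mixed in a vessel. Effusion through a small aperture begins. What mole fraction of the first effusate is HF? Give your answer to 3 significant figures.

0.733

The effusion rate of species i is ∝ p_i/√M_i ∝ n_i/√M_i.
So x_HF in the escaping gas = (n_HF/√M_HF) / Σ(n_i/√M_i)
= (2.41/√20.01) / (2.41/√20.01 + 1.21/√38.00) = 0.5388/(0.5388 + 0.1963) = 0.733.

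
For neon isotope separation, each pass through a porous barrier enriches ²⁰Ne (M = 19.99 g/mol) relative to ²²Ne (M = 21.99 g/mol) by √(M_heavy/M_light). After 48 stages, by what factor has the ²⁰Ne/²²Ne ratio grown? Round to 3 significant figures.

After 48 stages the ratio has grown by (√(21.99/19.99))^48 = (21.99/19.99)^(48/2).
= 1.10005^24 = 9.86.

9.86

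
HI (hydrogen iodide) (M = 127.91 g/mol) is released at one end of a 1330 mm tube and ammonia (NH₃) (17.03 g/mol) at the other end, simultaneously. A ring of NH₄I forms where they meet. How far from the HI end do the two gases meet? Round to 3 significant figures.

Graham's law gives d_HI/d_NH₃ = rate_HI/rate_NH₃ = √(M_NH₃/M_HI) = √(17.03/127.91) = 0.3649.
With d_HI + d_NH₃ = 1330 mm, d_NH₃ = 1330/(1 + 0.3649) = 974.4 mm.
d_HI = 1330 − 974.4 = 356 mm.

356 mm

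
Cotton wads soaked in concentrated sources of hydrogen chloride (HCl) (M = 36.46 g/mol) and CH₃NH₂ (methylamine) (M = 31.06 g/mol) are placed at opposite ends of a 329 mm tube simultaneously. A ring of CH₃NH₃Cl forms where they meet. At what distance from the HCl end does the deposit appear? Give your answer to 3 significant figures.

158 mm

Graham's law gives d_HCl/d_CH₃NH₂ = rate_HCl/rate_CH₃NH₂ = √(M_CH₃NH₂/M_HCl) = √(31.06/36.46) = 0.9230.
With d_HCl + d_CH₃NH₂ = 329 mm, d_CH₃NH₂ = 329/(1 + 0.9230) = 171.1 mm.
d_HCl = 329 − 171.1 = 158 mm.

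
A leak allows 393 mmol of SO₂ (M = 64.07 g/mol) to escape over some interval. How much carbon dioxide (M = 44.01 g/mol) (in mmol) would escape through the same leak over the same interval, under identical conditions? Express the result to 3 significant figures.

Since effusion rate ∝ 1/√M, rate_CO₂/rate_SO₂ = √(M_SO₂/M_CO₂) = √(64.07/44.01) = √1.456 = 1.207.
So the amount for CO₂ is 393 × 1.207 = 474 mmol.

474 mmol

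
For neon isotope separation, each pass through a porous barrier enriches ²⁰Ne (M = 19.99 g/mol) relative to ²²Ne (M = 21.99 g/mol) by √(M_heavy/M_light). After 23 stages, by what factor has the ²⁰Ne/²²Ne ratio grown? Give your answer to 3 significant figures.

Overall factor = α^23 with α = √(21.99/19.99), i.e. (21.99/19.99)^(23/2).
= 1.10005^(23/2) = 2.99.

2.99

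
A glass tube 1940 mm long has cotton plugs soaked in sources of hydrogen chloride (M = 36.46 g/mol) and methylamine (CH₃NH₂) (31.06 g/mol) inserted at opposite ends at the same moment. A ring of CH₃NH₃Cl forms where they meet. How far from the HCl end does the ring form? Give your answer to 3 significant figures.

Distances travelled in equal time are proportional to diffusion rates, so d_HCl/d_CH₃NH₂ = √(M_CH₃NH₂/M_HCl) = √(31.06/36.46) = 0.9230.
With d_HCl + d_CH₃NH₂ = 1940 mm, d_CH₃NH₂ = 1940/(1 + 0.9230) = 1009 mm.
d_HCl = 1940 − 1009 = 931 mm.

931 mm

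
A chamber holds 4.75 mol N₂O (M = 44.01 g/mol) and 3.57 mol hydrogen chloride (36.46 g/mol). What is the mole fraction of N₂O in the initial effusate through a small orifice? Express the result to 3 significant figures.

Rate_i ∝ x_i/√M_i (Graham's law weighted by mole fraction), so the effusate composition follows n_i/√M_i.
So x_N₂O in the escaping gas = (n_N₂O/√M_N₂O) / Σ(n_i/√M_i)
= (4.75/√44.01) / (4.75/√44.01 + 3.57/√36.46) = 0.7160/(0.7160 + 0.5912) = 0.548.

0.548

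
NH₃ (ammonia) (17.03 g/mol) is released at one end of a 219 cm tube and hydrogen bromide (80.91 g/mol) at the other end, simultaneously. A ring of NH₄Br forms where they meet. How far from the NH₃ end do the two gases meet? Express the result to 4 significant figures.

150.1 cm

The fronts meet when d_NH₃ + d_HBr = L with d_NH₃/d_HBr = √(M_HBr/M_NH₃) (Graham's law). Here √(M_HBr/M_NH₃) = √(80.91/17.03) = 2.180.
With d_NH₃ + d_HBr = 219 cm, d_HBr = 219/(1 + 2.180) = 68.87 cm.
d_NH₃ = 219 − 68.87 = 150.1 cm.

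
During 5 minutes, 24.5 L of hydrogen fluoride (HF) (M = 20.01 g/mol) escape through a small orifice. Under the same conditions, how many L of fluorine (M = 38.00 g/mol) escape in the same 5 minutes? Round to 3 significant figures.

Using Graham's law: rate_F₂/rate_HF = √(M_HF/M_F₂) = √(20.01/38.00) = √0.5266 = 0.7257.
So the volume for F₂ is 24.5 × 0.7257 = 17.8 L.

17.8 L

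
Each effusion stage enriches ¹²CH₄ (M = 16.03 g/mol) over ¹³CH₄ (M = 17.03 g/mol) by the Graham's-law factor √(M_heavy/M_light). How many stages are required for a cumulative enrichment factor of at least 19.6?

Per stage α = (17.03/16.03)^(1/2) = 1.06238^0.5, giving ln α = 0.03026.
Need α^N ≥ 19.6 ⇒ N ≥ ln(19.6) / ln α = 2.976 / 0.03026 = 98.34.
Rounding up, N = 99 stages.

99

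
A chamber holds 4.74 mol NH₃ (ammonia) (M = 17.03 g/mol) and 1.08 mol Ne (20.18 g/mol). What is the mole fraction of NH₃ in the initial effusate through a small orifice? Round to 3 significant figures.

0.827

The effusion rate of species i is ∝ p_i/√M_i ∝ n_i/√M_i.
So x_NH₃ in the escaping gas = (n_NH₃/√M_NH₃) / Σ(n_i/√M_i)
= (4.74/√17.03) / (4.74/√17.03 + 1.08/√20.18) = 1.149/(1.149 + 0.2404) = 0.827.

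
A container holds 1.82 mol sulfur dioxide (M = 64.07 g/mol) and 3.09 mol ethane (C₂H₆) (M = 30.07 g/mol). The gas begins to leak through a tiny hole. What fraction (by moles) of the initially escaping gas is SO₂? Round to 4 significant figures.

0.2875

The effusion rate of species i is ∝ p_i/√M_i ∝ n_i/√M_i.
x_SO₂(eff) = (n_SO₂/√M_SO₂) / (n_SO₂/√M_SO₂ + n_C₂H₆/√M_C₂H₆)
= (1.82/√64.07) / (1.82/√64.07 + 3.09/√30.07) = 0.2274/(0.2274 + 0.5635) = 0.2875.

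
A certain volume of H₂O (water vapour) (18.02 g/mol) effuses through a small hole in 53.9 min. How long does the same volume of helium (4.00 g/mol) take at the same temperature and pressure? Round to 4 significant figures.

Using Graham's law: t_He/t_H₂O = √(M_He/M_H₂O) = √(4.00/18.02) = √0.2220 = 0.4711.
So the time for He is 53.9 × 0.4711 = 25.39 min.

25.39 min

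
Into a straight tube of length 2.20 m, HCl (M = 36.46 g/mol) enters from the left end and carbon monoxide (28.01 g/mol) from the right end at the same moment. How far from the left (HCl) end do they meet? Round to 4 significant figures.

In equal time, each gas travels a distance ∝ its rate ∝ 1/√M, so d_HCl/d_CO = √(M_CO/M_HCl) = √(28.01/36.46) = 0.8765.
With d_HCl + d_CO = 2.20 m, d_CO = 2.20/(1 + 0.8765) = 1.172 m.
d_HCl = 2.20 − 1.172 = 1.028 m.

1.028 m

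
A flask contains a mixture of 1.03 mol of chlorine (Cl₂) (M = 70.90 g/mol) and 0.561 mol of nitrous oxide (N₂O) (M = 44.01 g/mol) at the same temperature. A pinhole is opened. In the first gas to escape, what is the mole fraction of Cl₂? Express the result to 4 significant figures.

Each component's effusion rate ∝ (its partial pressure)·(1/√M) ∝ n_i/√M_i.
So x_Cl₂ in the escaping gas = (n_Cl₂/√M_Cl₂) / Σ(n_i/√M_i)
= (1.03/√70.90) / (1.03/√70.90 + 0.561/√44.01) = 0.1223/(0.1223 + 0.08456) = 0.5913.

0.5913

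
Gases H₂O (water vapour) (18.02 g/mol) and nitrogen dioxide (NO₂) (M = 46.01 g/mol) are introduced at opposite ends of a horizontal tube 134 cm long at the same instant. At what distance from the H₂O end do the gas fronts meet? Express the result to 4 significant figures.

82.42 cm

Graham's law gives d_H₂O/d_NO₂ = rate_H₂O/rate_NO₂ = √(M_NO₂/M_H₂O) = √(46.01/18.02) = 1.598.
With d_H₂O + d_NO₂ = 134 cm, d_NO₂ = 134/(1 + 1.598) = 51.58 cm.
d_H₂O = 134 − 51.58 = 82.42 cm.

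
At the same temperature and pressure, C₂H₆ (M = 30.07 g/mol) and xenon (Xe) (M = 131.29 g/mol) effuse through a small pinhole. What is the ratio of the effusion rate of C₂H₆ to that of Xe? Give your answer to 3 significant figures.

2.09

Using Graham's law: rate_C₂H₆/rate_Xe = √(M_Xe/M_C₂H₆) = √(131.29/30.07) = √4.366 = 2.09.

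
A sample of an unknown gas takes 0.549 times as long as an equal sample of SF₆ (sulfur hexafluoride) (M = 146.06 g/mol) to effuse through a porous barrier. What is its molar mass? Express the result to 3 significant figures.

44.0 g/mol

Graham's law gives t_X/t_SF₆ = √(M_X/M_SF₆).
0.549 = √(M_X/146.06)
M_X = 146.06 × 0.549² = 146.06 × 0.3014 = 44.0 g/mol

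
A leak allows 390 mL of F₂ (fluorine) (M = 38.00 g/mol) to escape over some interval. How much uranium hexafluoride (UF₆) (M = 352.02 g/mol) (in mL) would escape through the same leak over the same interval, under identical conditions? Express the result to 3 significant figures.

Graham's law gives rate_UF₆/rate_F₂ = √(M_F₂/M_UF₆) = √(38.00/352.02) = √0.1079 = 0.3286.
So the volume for UF₆ is 390 × 0.3286 = 128 mL.

128 mL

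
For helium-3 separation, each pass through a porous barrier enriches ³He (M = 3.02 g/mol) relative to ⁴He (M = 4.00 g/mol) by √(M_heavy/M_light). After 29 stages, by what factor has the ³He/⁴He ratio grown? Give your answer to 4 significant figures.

58.85

The single-stage factor is √(M_heavy/M_light), so 29 stages give [√(4.00/3.02)]^29 = (4.00/3.02)^(29/2).
= 1.32450^(29/2) = 58.85.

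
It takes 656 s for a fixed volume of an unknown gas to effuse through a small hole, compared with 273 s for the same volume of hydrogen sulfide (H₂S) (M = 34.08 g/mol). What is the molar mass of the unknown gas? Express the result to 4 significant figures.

196.8 g/mol

From Graham's law, t_X/t_H₂S = √(M_X/M_H₂S).
656/273 = 2.403 = √(M_X/34.08)
M_X = 34.08 × 2.403² = 34.08 × 5.774 = 196.8 g/mol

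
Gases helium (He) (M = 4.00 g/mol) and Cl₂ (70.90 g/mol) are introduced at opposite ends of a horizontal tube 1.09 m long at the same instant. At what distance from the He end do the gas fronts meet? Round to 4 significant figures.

Distances travelled in equal time are proportional to diffusion rates, so d_He/d_Cl₂ = √(M_Cl₂/M_He) = √(70.90/4.00) = 4.210.
With d_He + d_Cl₂ = 1.09 m, d_Cl₂ = 1.09/(1 + 4.210) = 0.2092 m.
d_He = 1.09 − 0.2092 = 0.8808 m.

0.8808 m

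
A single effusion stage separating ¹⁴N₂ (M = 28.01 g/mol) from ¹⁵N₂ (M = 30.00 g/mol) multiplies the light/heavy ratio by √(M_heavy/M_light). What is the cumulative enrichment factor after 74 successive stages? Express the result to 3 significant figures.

12.7

Overall factor = α^74 with α = √(30.00/28.01), i.e. (30.00/28.01)^(74/2).
= 1.07105^37 = 12.7.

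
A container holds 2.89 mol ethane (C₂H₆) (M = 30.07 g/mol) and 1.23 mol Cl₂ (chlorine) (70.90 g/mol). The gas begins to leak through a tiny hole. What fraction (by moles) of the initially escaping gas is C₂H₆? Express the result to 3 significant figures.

0.783

Each component's effusion rate ∝ (its partial pressure)·(1/√M) ∝ n_i/√M_i.
x_C₂H₆(eff) = (n_C₂H₆/√M_C₂H₆) / (n_C₂H₆/√M_C₂H₆ + n_Cl₂/√M_Cl₂)
= (2.89/√30.07) / (2.89/√30.07 + 1.23/√70.90) = 0.5270/(0.5270 + 0.1461) = 0.783.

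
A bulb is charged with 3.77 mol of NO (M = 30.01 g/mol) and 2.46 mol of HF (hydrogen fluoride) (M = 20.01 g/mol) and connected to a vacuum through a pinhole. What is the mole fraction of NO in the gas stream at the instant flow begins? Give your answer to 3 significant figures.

Rate_i ∝ x_i/√M_i (Graham's law weighted by mole fraction), so the effusate composition follows n_i/√M_i.
x_NO(eff) = (n_NO/√M_NO) / (n_NO/√M_NO + n_HF/√M_HF)
= (3.77/√30.01) / (3.77/√30.01 + 2.46/√20.01) = 0.6882/(0.6882 + 0.5499) = 0.556.

0.556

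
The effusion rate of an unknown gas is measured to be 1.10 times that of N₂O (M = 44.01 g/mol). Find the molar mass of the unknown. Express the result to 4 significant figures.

By Graham's law, rate_X/rate_N₂O = √(M_N₂O/M_X).
1.10 = √(44.01/M_X)
M_X = 44.01 / 1.10² = 44.01 / 1.210 = 36.37 g/mol

36.37 g/mol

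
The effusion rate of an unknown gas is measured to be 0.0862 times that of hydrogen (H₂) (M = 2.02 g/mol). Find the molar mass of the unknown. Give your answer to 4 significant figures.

From Graham's law, rate_X/rate_H₂ = √(M_H₂/M_X).
0.0862 = √(2.02/M_X)
M_X = 2.02 / 0.0862² = 2.02 / 0.007430 = 271.9 g/mol

271.9 g/mol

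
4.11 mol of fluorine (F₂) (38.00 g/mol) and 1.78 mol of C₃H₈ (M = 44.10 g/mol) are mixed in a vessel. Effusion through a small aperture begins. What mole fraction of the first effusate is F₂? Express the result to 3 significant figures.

0.713

The effusion rate of species i is ∝ p_i/√M_i ∝ n_i/√M_i.
x_F₂(eff) = (n_F₂/√M_F₂) / (n_F₂/√M_F₂ + n_C₃H₈/√M_C₃H₈)
= (4.11/√38.00) / (4.11/√38.00 + 1.78/√44.10) = 0.6667/(0.6667 + 0.2680) = 0.713.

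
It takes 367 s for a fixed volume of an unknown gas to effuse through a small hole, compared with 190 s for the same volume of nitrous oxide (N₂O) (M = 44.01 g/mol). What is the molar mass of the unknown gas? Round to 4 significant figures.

By Graham's law, t_X/t_N₂O = √(M_X/M_N₂O).
367/190 = 1.932 = √(M_X/44.01)
M_X = 44.01 × 1.932² = 44.01 × 3.731 = 164.2 g/mol

164.2 g/mol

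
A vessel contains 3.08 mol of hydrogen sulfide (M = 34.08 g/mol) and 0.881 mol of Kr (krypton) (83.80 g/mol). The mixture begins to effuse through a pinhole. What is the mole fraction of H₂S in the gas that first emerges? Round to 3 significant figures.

0.846

The effusion rate of species i is ∝ p_i/√M_i ∝ n_i/√M_i.
x_H₂S(eff) = (n_H₂S/√M_H₂S) / (n_H₂S/√M_H₂S + n_Kr/√M_Kr)
= (3.08/√34.08) / (3.08/√34.08 + 0.881/√83.80) = 0.5276/(0.5276 + 0.09624) = 0.846.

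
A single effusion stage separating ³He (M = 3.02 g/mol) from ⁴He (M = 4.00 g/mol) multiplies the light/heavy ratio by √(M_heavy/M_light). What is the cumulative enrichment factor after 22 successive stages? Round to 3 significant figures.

22.0

Overall factor = α^22 with α = √(4.00/3.02), i.e. (4.00/3.02)^(22/2).
= 1.32450^11 = 22.0.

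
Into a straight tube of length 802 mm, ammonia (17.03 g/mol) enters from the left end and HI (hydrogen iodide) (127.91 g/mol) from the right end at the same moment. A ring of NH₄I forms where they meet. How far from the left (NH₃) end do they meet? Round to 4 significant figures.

587.6 mm

Distances travelled in equal time are proportional to diffusion rates, so d_NH₃/d_HI = √(M_HI/M_NH₃) = √(127.91/17.03) = 2.741.
With d_NH₃ + d_HI = 802 mm, d_HI = 802/(1 + 2.741) = 214.4 mm.
d_NH₃ = 802 − 214.4 = 587.6 mm.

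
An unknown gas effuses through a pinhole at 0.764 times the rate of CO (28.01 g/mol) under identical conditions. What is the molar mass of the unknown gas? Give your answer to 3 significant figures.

From Graham's law, rate_X/rate_CO = √(M_CO/M_X).
0.764 = √(28.01/M_X)
M_X = 28.01 / 0.764² = 28.01 / 0.5837 = 48.0 g/mol

48.0 g/mol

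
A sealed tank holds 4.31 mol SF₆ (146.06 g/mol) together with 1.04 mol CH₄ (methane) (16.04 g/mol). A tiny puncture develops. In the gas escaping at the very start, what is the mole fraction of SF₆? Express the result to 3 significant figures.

The effusion rate of species i is ∝ p_i/√M_i ∝ n_i/√M_i.
x_SF₆(eff) = (n_SF₆/√M_SF₆) / (n_SF₆/√M_SF₆ + n_CH₄/√M_CH₄)
= (4.31/√146.06) / (4.31/√146.06 + 1.04/√16.04) = 0.3566/(0.3566 + 0.2597) = 0.579.

0.579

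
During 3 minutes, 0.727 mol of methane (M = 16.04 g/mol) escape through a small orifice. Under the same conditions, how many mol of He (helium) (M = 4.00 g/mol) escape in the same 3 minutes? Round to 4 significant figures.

By Graham's law, rate_He/rate_CH₄ = √(M_CH₄/M_He) = √(16.04/4.00) = √4.010 = 2.002.
So the amount for He is 0.727 × 2.002 = 1.456 mol.

1.456 mol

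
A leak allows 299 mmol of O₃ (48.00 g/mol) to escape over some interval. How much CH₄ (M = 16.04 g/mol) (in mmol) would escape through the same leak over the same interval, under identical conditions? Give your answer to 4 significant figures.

From Graham's law, rate_CH₄/rate_O₃ = √(M_O₃/M_CH₄) = √(48.00/16.04) = √2.993 = 1.730.
So the amount for CH₄ is 299 × 1.730 = 517.2 mmol.

517.2 mmol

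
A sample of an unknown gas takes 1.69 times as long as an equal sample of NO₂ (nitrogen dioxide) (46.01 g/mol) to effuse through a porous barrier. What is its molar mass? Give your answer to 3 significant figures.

131 g/mol

Graham's law gives t_X/t_NO₂ = √(M_X/M_NO₂).
1.69 = √(M_X/46.01)
M_X = 46.01 × 1.69² = 46.01 × 2.856 = 131 g/mol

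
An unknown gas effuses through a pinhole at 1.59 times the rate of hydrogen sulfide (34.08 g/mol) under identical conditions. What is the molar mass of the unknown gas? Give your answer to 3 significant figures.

13.5 g/mol

Using Graham's law: rate_X/rate_H₂S = √(M_H₂S/M_X).
1.59 = √(34.08/M_X)
M_X = 34.08 / 1.59² = 34.08 / 2.528 = 13.5 g/mol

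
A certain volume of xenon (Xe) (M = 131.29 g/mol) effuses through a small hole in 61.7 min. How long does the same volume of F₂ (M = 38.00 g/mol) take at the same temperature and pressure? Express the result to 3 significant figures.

33.2 min

Using Graham's law: t_F₂/t_Xe = √(M_F₂/M_Xe) = √(38.00/131.29) = √0.2894 = 0.5380.
So the time for F₂ is 61.7 × 0.5380 = 33.2 min.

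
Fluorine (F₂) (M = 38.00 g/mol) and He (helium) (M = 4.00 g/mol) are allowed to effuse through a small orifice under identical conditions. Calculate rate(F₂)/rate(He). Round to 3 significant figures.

0.324

From Graham's law, rate_F₂/rate_He = √(M_He/M_F₂) = √(4.00/38.00) = √0.1053 = 0.324.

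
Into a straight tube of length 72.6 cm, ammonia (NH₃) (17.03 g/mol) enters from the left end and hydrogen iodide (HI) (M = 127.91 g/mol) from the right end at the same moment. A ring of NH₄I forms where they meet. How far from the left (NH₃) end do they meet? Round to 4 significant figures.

Graham's law gives d_NH₃/d_HI = rate_NH₃/rate_HI = √(M_HI/M_NH₃) = √(127.91/17.03) = 2.741.
With d_NH₃ + d_HI = 72.6 cm, d_HI = 72.6/(1 + 2.741) = 19.41 cm.
d_NH₃ = 72.6 − 19.41 = 53.19 cm.

53.19 cm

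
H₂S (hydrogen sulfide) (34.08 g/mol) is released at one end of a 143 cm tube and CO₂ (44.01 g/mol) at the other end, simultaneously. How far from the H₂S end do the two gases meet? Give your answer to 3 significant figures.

Distances travelled in equal time are proportional to diffusion rates, so d_H₂S/d_CO₂ = √(M_CO₂/M_H₂S) = √(44.01/34.08) = 1.136.
With d_H₂S + d_CO₂ = 143 cm, d_CO₂ = 143/(1 + 1.136) = 66.94 cm.
d_H₂S = 143 − 66.94 = 76.1 cm.

76.1 cm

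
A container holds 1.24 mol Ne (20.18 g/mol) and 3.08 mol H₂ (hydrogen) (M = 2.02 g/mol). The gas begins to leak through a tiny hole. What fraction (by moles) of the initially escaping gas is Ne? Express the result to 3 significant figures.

Effusion rate of each component ∝ n_i/√M_i (partial pressure × 1/√M).
Mole fraction of Ne in the effusate = (n_Ne/√M_Ne) / (n_Ne/√M_Ne + n_H₂/√M_H₂)
= (1.24/√20.18) / (1.24/√20.18 + 3.08/√2.02) = 0.2760/(0.2760 + 2.167) = 0.113.

0.113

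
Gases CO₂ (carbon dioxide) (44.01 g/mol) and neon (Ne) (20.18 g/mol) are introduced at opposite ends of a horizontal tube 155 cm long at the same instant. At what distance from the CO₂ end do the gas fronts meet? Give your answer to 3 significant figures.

62.6 cm

Graham's law gives d_CO₂/d_Ne = rate_CO₂/rate_Ne = √(M_Ne/M_CO₂) = √(20.18/44.01) = 0.6772.
With d_CO₂ + d_Ne = 155 cm, d_Ne = 155/(1 + 0.6772) = 92.42 cm.
d_CO₂ = 155 − 92.42 = 62.6 cm.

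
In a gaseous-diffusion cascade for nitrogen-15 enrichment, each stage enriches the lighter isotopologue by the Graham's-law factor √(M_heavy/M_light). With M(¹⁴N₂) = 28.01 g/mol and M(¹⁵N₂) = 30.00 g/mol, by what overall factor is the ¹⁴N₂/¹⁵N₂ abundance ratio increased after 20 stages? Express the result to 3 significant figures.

1.99

After 20 stages the ratio has grown by (√(30.00/28.01))^20 = (30.00/28.01)^(20/2).
= 1.07105^10 = 1.99.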